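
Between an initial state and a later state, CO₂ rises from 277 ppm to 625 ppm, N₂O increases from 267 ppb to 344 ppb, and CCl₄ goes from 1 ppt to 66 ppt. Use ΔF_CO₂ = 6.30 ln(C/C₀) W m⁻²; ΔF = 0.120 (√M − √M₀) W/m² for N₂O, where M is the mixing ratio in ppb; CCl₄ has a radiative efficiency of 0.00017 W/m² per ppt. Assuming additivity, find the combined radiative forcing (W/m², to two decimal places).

ΔF = 5.40 W/m²

CO₂: 6.30 × ln(625/277) = 6.30 × ln(2.25632) = 6.30 × 0.81374 = 5.1266 W/m².
N₂O: 0.120 × (√344 − √267) = 0.120 × (18.5472 − 16.3401) = 0.120 × 2.2071 = 0.2649 W/m².
CCl₄: ΔF = 0.00017 × (66 − 1) = 0.00017 × 65 = 0.0111 W/m².
Total ΔF = 5.1266 + 0.2649 + 0.0111 = 5.4026 W/m².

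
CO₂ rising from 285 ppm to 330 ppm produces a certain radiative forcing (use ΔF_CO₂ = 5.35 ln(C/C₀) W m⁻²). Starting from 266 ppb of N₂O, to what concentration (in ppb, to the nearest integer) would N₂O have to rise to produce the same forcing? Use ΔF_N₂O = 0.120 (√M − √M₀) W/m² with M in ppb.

M ≈ 522 ppb

CO₂ forcing: 5.35 × ln(330/285) = 5.35 × 0.146603 = 0.78433 W/m².
Set 0.120(√M − √266) = 0.78433: √M = 0.78433/0.120 + √266 = 6.5361 + 16.3095 = 22.8456.
M = (22.8456)² = 521.92 ppb.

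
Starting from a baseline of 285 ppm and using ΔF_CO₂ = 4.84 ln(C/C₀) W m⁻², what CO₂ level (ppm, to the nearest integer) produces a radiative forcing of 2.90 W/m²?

Set 4.84 ln(C/285) = 2.90, so ln(C/285) = 2.90/4.84 = 0.59917.
Then C/285 = e^0.59917 = 1.82061, giving C = 285 × 1.82061 = 518.87 ppm.

C ≈ 519 ppm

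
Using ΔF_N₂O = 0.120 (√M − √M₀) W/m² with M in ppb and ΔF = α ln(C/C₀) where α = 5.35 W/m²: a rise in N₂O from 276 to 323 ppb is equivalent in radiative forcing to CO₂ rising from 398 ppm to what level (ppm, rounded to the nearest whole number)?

N₂O forcing: 0.120 × (√323 − √276) = 0.120 × (17.9722 − 16.6132) = 0.120 × 1.3590 = 0.16308 W/m².
Set 5.35 ln(C/398) = 0.16308: ln(C/398) = 0.16308/5.35 = 0.03048, so C = 398 × e^0.03048 = 398 × 1.03095 = 410.32 ppm.

C ≈ 410 ppm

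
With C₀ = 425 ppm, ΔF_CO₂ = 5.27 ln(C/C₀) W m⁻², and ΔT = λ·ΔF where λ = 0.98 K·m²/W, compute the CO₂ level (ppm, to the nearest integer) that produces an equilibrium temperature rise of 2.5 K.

C ≈ 690 ppm

Required forcing: ΔF = ΔT/λ = 2.5/0.98 = 2.5510 W/m².
Then ln(C/425) = ΔF/5.27 = 2.5510/5.27 = 0.48406.
So C = 425 × e^0.48406 = 425 × 1.62265 = 689.63 ppm.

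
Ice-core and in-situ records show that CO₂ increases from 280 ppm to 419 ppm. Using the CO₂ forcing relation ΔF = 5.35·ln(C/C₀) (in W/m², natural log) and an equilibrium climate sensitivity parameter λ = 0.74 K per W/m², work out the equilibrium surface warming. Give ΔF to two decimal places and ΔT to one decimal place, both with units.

CO₂: 5.35 × ln(419/280) = 5.35 × ln(1.49643) = 5.35 × 0.40308 = 2.1565 W/m².
ΔT = λ ΔF = 0.74 × 2.16 = 1.5984 K.

ΔF = 2.16 W/m²; ΔT = 1.6 K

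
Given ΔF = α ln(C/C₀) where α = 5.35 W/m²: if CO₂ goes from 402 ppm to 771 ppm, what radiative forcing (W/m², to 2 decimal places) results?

ΔF = 3.48 W/m²

CO₂: 5.35 × ln(771/402) = 5.35 × ln(1.91791) = 5.35 × 0.65124 = 3.4841 W/m².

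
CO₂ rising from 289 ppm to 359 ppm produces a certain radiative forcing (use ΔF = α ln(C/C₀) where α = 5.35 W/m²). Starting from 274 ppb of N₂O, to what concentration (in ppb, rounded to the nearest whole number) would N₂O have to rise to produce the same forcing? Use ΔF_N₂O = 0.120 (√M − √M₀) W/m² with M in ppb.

CO₂ forcing: 5.35 × ln(359/289) = 5.35 × 0.216896 = 1.16039 W/m².
Set 0.120(√M − √274) = 1.16039: √M = 1.16039/0.120 + √274 = 9.6699 + 16.5529 = 26.2228.
M = (26.2228)² = 687.64 ppb.

M ≈ 688 ppb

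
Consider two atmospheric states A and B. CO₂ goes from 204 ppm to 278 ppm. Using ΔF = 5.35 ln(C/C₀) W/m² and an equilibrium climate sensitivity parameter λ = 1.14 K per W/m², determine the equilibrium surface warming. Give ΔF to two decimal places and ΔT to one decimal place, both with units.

ΔF = 1.66 W/m²; ΔT = 1.9 K

CO₂: 5.35 × ln(278/204) = 5.35 × ln(1.36275) = 5.35 × 0.30950 = 1.6558 W/m².
ΔT = λ ΔF = 1.14 × 1.66 = 1.8924 K.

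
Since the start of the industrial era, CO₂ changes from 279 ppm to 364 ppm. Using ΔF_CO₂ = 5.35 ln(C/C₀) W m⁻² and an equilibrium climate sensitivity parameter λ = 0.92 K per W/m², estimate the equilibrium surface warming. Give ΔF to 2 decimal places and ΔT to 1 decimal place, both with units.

CO₂: 5.35 × ln(364/279) = 5.35 × ln(1.30466) = 5.35 × 0.26594 = 1.4228 W/m².
ΔT = λ ΔF = 0.92 × 1.42 = 1.3064 K.

ΔF = 1.42 W/m²; ΔT = 1.3 K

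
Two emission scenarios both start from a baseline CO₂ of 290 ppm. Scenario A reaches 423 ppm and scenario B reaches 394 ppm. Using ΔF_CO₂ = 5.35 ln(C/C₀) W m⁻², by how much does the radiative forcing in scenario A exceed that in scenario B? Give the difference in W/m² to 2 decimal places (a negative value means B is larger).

ΔF_A − ΔF_B = 0.38 W/m²

ΔF_A = 5.35 ln(423/290) = 5.35 × 0.37749 = 2.0196 W/m².
ΔF_B = 5.35 ln(394/290) = 5.35 × 0.30647 = 1.6396 W/m².
Difference: 2.0196 − 1.6396 = 0.3800 W/m².
(Equivalently, ΔF_A − ΔF_B = 5.35 ln(423/394) = 5.35 × 0.07102 = 0.3800 W/m².)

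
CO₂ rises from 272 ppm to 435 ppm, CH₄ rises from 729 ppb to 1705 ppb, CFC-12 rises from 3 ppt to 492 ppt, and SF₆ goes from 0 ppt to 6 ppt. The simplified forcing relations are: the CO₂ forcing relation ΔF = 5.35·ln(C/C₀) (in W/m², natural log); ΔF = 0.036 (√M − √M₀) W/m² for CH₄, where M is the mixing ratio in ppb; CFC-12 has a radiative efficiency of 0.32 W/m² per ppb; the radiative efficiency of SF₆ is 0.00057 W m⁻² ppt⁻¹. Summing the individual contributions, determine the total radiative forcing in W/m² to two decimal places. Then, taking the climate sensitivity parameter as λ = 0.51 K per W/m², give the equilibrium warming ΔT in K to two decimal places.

CO₂: 5.35 × ln(435/272) = 5.35 × ln(1.59926) = 5.35 × 0.46954 = 2.5120 W/m².
CH₄: 0.036 × (√1705 − √729) = 0.036 × (41.2916 − 27.0000) = 0.036 × 14.2916 = 0.5145 W/m².
CFC-12: Δ = 492 − 3 = 489 ppt = 0.489 ppb; ΔF = 0.32 × 0.489 = 0.1565 W/m².
SF₆: ΔF = 0.00057 × (6 − 0) = 0.00057 × 6 = 0.0034 W/m².
Total ΔF = 2.5120 + 0.5145 + 0.1565 + 0.0034 = 3.1864 W/m².
ΔT = λ ΔF = 0.51 × 3.19 = 1.6269 K.

ΔF = 3.19 W/m²; ΔT = 1.63 K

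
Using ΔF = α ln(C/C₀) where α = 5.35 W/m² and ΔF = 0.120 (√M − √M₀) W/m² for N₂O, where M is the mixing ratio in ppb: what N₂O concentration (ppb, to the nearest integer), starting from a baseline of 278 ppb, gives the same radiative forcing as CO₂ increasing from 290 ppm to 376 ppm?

CO₂ forcing: 5.35 × ln(376/290) = 5.35 × 0.259708 = 1.38944 W/m².
Set 0.120(√M − √278) = 1.38944: √M = 1.38944/0.120 + √278 = 11.5787 + 16.6733 = 28.2520.
M = (28.2520)² = 798.18 ppb.

M ≈ 798 ppb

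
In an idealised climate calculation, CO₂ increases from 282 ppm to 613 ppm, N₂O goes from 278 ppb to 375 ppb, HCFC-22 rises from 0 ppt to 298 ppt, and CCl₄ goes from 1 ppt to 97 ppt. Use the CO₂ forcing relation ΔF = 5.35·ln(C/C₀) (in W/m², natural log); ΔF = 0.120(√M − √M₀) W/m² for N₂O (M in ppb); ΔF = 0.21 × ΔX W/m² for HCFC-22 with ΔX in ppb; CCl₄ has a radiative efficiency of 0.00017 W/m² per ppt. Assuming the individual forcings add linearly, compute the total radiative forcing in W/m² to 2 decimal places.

ΔF = 4.56 W/m²

CO₂: 5.35 × ln(613/282) = 5.35 × ln(2.17376) = 5.35 × 0.77646 = 4.1541 W/m².
N₂O: 0.120 × (√375 − √278) = 0.120 × (19.3649 − 16.6733) = 0.120 × 2.6916 = 0.3230 W/m².
HCFC-22: Δ = 298 − 0 = 298 ppt = 0.298 ppb; ΔF = 0.21 × 0.298 = 0.0626 W/m².
CCl₄: ΔF = 0.00017 × (97 − 1) = 0.00017 × 96 = 0.0163 W/m².
Total ΔF = 4.1541 + 0.3230 + 0.0626 + 0.0163 = 4.5560 W/m².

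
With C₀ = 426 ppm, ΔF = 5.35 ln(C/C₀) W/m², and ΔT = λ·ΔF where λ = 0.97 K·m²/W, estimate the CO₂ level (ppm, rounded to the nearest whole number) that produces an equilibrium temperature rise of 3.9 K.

Required forcing: ΔF = ΔT/λ = 3.9/0.97 = 4.0206 W/m².
Then ln(C/426) = ΔF/5.35 = 4.0206/5.35 = 0.75151.
So C = 426 × e^0.75151 = 426 × 2.12020 = 903.21 ppm.

C ≈ 903 ppm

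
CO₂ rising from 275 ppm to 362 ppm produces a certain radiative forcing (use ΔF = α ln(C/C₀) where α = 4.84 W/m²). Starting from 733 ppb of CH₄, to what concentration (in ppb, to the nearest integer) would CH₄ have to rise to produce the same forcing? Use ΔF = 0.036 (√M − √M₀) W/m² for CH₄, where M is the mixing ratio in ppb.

CO₂ forcing: 4.84 × ln(362/275) = 4.84 × 0.274873 = 1.33039 W/m².
Set 0.036(√M − √733) = 1.33039: √M = 1.33039/0.036 + √733 = 36.9553 + 27.0740 = 64.0293.
M = (64.0293)² = 4099.75 ppb.

M ≈ 4100 ppb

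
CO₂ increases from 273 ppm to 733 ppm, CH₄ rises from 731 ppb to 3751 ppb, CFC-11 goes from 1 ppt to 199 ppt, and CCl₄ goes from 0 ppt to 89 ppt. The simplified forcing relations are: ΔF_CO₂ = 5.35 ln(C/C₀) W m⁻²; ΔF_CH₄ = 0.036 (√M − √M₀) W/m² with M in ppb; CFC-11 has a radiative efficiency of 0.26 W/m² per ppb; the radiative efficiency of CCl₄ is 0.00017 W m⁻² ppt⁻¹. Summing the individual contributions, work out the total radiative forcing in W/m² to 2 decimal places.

ΔF = 6.58 W/m²

CO₂: 5.35 × ln(733/273) = 5.35 × ln(2.68498) = 5.35 × 0.98767 = 5.2840 W/m².
CH₄: 0.036 × (√3751 − √731) = 0.036 × (61.2454 − 27.0370) = 0.036 × 34.2084 = 1.2315 W/m².
CFC-11: Δ = 199 − 1 = 198 ppt = 0.198 ppb; ΔF = 0.26 × 0.198 = 0.0515 W/m².
CCl₄: ΔF = 0.00017 × (89 − 0) = 0.00017 × 89 = 0.0151 W/m².
Total ΔF = 5.2840 + 1.2315 + 0.0515 + 0.0151 = 6.5821 W/m².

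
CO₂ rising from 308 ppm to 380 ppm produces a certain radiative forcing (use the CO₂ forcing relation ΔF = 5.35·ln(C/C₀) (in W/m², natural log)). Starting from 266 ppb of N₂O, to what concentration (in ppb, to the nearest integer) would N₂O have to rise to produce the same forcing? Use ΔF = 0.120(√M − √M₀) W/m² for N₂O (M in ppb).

M ≈ 659 ppb

CO₂ forcing: 5.35 × ln(380/308) = 5.35 × 0.210071 = 1.12388 W/m².
Set 0.120(√M − √266) = 1.12388: √M = 1.12388/0.120 + √266 = 9.3657 + 16.3095 = 25.6752.
M = (25.6752)² = 659.22 ppb.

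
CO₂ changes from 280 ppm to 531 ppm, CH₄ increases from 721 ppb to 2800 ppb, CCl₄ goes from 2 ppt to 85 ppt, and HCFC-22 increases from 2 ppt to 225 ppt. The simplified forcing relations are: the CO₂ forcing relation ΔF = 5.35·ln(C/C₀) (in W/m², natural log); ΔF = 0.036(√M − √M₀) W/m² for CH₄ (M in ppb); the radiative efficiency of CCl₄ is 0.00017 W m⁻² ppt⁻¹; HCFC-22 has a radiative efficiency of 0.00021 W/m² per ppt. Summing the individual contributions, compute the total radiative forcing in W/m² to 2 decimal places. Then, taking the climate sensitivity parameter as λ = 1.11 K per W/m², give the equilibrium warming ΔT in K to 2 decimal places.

CO₂: 5.35 × ln(531/280) = 5.35 × ln(1.89643) = 5.35 × 0.63997 = 3.4238 W/m².
CH₄: 0.036 × (√2800 − √721) = 0.036 × (52.9150 − 26.8514) = 0.036 × 26.0636 = 0.9383 W/m².
CCl₄: ΔF = 0.00017 × (85 − 2) = 0.00017 × 83 = 0.0141 W/m².
HCFC-22: ΔF = 0.00021 × (225 − 2) = 0.00021 × 223 = 0.0468 W/m².
Total ΔF = 3.4238 + 0.9383 + 0.0141 + 0.0468 = 4.4230 W/m².
ΔT = λ ΔF = 1.11 × 4.42 = 4.9062 K.

ΔF = 4.42 W/m²; ΔT = 4.91 K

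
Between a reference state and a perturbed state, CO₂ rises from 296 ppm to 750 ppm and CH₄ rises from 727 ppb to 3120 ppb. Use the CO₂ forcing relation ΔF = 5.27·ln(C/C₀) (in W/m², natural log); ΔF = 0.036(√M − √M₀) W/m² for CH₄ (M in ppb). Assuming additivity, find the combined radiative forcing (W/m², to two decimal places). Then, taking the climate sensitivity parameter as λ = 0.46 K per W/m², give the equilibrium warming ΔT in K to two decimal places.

CO₂: 5.27 × ln(750/296) = 5.27 × ln(2.53378) = 5.27 × 0.92971 = 4.8996 W/m².
CH₄: 0.036 × (√3120 − √727) = 0.036 × (55.8570 − 26.9629) = 0.036 × 28.8941 = 1.0402 W/m².
Total ΔF = 4.8996 + 1.0402 = 5.9398 W/m².
ΔT = λ ΔF = 0.46 × 5.94 = 2.7324 K.

ΔF = 5.94 W/m²; ΔT = 2.73 K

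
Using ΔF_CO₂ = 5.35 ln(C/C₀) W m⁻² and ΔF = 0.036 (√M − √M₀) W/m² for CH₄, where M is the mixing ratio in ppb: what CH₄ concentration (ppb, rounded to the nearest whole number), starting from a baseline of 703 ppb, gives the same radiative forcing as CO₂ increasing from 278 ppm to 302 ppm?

M ≈ 1507 ppb

CO₂ forcing: 5.35 × ln(302/278) = 5.35 × 0.082806 = 0.44301 W/m².
Set 0.036(√M − √703) = 0.44301: √M = 0.44301/0.036 + √703 = 12.3058 + 26.5141 = 38.8199.
M = (38.8199)² = 1506.98 ppb.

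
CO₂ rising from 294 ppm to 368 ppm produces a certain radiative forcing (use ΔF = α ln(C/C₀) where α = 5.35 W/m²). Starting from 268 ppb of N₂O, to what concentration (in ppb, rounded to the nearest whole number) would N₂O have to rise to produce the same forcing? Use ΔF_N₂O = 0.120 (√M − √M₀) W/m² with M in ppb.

CO₂ forcing: 5.35 × ln(368/294) = 5.35 × 0.224503 = 1.20109 W/m².
Set 0.120(√M − √268) = 1.20109: √M = 1.20109/0.120 + √268 = 10.0091 + 16.3707 = 26.3798.
M = (26.3798)² = 695.89 ppb.

M ≈ 696 ppb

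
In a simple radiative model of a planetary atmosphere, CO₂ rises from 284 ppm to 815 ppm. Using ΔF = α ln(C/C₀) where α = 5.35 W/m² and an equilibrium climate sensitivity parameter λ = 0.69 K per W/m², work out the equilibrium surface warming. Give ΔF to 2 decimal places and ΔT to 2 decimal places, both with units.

CO₂: 5.35 × ln(815/284) = 5.35 × ln(2.86972) = 5.35 × 1.05421 = 5.6400 W/m².
ΔT = λ ΔF = 0.69 × 5.64 = 3.8916 K.

ΔF = 5.64 W/m²; ΔT = 3.89 K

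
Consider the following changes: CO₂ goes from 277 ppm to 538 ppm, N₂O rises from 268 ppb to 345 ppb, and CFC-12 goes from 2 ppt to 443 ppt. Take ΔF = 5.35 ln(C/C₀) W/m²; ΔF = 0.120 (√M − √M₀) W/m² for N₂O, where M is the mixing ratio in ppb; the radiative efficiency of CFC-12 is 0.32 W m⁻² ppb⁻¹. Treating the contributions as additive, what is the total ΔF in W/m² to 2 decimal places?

CO₂: 5.35 × ln(538/277) = 5.35 × ln(1.94224) = 5.35 × 0.66384 = 3.5515 W/m².
N₂O: 0.120 × (√345 − √268) = 0.120 × (18.5742 − 16.3707) = 0.120 × 2.2035 = 0.2644 W/m².
CFC-12: Δ = 443 − 2 = 441 ppt = 0.441 ppb; ΔF = 0.32 × 0.441 = 0.1411 W/m².
Total ΔF = 3.5515 + 0.2644 + 0.1411 = 3.9570 W/m².

ΔF = 3.96 W/m²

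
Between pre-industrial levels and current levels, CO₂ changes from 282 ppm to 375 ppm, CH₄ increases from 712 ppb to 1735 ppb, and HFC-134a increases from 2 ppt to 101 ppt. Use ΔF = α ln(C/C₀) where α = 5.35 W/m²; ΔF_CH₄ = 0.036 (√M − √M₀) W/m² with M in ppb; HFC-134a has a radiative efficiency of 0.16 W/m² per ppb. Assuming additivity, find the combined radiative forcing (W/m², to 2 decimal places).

ΔF = 2.08 W/m²

CO₂: 5.35 × ln(375/282) = 5.35 × ln(1.32979) = 5.35 × 0.28502 = 1.5249 W/m².
CH₄: 0.036 × (√1735 − √712) = 0.036 × (41.6533 − 26.6833) = 0.036 × 14.9700 = 0.5389 W/m².
HFC-134a: Δ = 101 − 2 = 99 ppt = 0.099 ppb; ΔF = 0.16 × 0.099 = 0.0158 W/m².
Total ΔF = 1.5249 + 0.5389 + 0.0158 = 2.0796 W/m².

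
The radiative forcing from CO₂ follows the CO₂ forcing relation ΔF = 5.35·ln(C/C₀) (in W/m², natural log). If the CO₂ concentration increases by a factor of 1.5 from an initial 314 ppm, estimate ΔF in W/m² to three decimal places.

ΔF = 2.169 W/m²

ΔF = 5.35 × ln(1.5) = 5.35 × 0.40547 = 2.1693 W/m².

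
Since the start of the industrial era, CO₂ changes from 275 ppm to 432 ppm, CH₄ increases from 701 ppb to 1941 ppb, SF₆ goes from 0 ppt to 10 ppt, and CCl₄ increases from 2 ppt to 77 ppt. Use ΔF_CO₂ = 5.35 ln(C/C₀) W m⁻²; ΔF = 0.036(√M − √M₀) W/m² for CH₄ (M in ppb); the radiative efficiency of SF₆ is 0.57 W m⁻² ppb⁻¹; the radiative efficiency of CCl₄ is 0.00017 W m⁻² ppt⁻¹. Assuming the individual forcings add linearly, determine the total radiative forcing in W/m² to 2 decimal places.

CO₂: 5.35 × ln(432/275) = 5.35 × ln(1.57091) = 5.35 × 0.45166 = 2.4164 W/m².
CH₄: 0.036 × (√1941 − √701) = 0.036 × (44.0568 − 26.4764) = 0.036 × 17.5804 = 0.6329 W/m².
SF₆: Δ = 10 − 0 = 10 ppt = 0.010 ppb; ΔF = 0.57 × 0.010 = 0.0057 W/m².
CCl₄: ΔF = 0.00017 × (77 − 2) = 0.00017 × 75 = 0.0128 W/m².
Total ΔF = 2.4164 + 0.6329 + 0.0057 + 0.0128 = 3.0678 W/m².

ΔF = 3.07 W/m²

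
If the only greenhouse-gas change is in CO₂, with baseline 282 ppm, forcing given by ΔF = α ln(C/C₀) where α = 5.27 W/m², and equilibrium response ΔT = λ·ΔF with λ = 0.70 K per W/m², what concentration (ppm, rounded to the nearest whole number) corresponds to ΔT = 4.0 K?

Required forcing: ΔF = ΔT/λ = 4.0/0.70 = 5.7143 W/m².
Then ln(C/282) = ΔF/5.27 = 5.7143/5.27 = 1.08431.
So C = 282 × e^1.08431 = 282 × 2.95740 = 833.99 ppm.

C ≈ 834 ppm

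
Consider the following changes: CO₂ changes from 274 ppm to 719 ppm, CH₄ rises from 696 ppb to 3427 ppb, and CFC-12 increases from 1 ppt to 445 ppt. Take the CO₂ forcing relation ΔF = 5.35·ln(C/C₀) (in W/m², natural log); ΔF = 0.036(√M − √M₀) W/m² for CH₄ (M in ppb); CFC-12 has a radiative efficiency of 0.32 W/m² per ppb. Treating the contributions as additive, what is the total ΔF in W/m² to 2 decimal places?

CO₂: 5.35 × ln(719/274) = 5.35 × ln(2.62409) = 5.35 × 0.96473 = 5.1613 W/m².
CH₄: 0.036 × (√3427 − √696) = 0.036 × (58.5406 − 26.3818) = 0.036 × 32.1588 = 1.1577 W/m².
CFC-12: Δ = 445 − 1 = 444 ppt = 0.444 ppb; ΔF = 0.32 × 0.444 = 0.1421 W/m².
Total ΔF = 5.1613 + 1.1577 + 0.1421 = 6.4611 W/m².

ΔF = 6.46 W/m²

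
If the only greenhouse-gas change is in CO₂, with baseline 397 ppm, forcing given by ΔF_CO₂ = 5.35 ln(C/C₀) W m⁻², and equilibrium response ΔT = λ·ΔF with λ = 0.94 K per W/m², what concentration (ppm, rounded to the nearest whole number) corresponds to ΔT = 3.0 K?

Required forcing: ΔF = ΔT/λ = 3.0/0.94 = 3.1915 W/m².
Then ln(C/397) = ΔF/5.35 = 3.1915/5.35 = 0.59654.
So C = 397 × e^0.59654 = 397 × 1.81583 = 720.88 ppm.

C ≈ 721 ppm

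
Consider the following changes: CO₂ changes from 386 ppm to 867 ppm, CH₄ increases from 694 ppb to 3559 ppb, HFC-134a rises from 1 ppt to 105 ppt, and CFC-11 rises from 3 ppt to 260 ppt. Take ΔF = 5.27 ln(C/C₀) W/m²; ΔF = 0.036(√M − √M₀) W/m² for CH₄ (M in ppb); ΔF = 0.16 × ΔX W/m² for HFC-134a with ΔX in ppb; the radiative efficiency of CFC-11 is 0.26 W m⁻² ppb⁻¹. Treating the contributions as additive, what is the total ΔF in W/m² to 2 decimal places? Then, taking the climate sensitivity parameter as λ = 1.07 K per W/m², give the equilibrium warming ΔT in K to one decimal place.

ΔF = 5.55 W/m²; ΔT = 5.9 K

CO₂: 5.27 × ln(867/386) = 5.27 × ln(2.24611) = 5.27 × 0.80920 = 4.2645 W/m².
CH₄: 0.036 × (√3559 − √694) = 0.036 × (59.6574 − 26.3439) = 0.036 × 33.3135 = 1.1993 W/m².
HFC-134a: Δ = 105 − 1 = 104 ppt = 0.104 ppb; ΔF = 0.16 × 0.104 = 0.0166 W/m².
CFC-11: Δ = 260 − 3 = 257 ppt = 0.257 ppb; ΔF = 0.26 × 0.257 = 0.0668 W/m².
Total ΔF = 4.2645 + 1.1993 + 0.0166 + 0.0668 = 5.5472 W/m².
ΔT = λ ΔF = 1.07 × 5.55 = 5.9385 K.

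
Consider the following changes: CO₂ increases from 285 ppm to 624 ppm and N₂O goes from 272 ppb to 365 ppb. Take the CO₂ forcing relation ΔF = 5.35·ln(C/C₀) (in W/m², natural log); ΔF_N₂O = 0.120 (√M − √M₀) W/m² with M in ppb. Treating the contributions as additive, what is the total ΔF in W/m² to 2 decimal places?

ΔF = 4.51 W/m²

CO₂: 5.35 × ln(624/285) = 5.35 × ln(2.18947) = 5.35 × 0.78366 = 4.1926 W/m².
N₂O: 0.120 × (√365 − √272) = 0.120 × (19.1050 − 16.4924) = 0.120 × 2.6126 = 0.3135 W/m².
Total ΔF = 4.1926 + 0.3135 = 4.5061 W/m².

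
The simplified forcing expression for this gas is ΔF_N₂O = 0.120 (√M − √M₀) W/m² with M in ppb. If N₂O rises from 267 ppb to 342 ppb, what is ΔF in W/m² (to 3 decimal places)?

N₂O: 0.120 × (√342 − √267) = 0.120 × (18.4932 − 16.3401) = 0.120 × 2.1531 = 0.2584 W/m².

ΔF = 0.258 W/m²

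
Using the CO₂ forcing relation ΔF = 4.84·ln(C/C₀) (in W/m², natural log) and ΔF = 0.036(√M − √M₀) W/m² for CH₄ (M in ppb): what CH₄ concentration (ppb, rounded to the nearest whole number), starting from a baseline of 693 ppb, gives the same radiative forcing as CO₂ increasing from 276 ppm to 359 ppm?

CO₂ forcing: 4.84 × ln(359/276) = 4.84 × 0.262922 = 1.27254 W/m².
Set 0.036(√M − √693) = 1.27254: √M = 1.27254/0.036 + √693 = 35.3483 + 26.3249 = 61.6732.
M = (61.6732)² = 3803.58 ppb.

M ≈ 3804 ppb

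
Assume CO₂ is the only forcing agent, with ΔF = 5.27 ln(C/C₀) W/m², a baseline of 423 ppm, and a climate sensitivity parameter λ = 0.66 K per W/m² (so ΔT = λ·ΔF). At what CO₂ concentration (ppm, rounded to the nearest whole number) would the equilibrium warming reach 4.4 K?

C ≈ 1499 ppm

Required forcing: ΔF = ΔT/λ = 4.4/0.66 = 6.6667 W/m².
Then ln(C/423) = ΔF/5.27 = 6.6667/5.27 = 1.26503.
So C = 423 × e^1.26503 = 423 × 3.54320 = 1498.77 ppm.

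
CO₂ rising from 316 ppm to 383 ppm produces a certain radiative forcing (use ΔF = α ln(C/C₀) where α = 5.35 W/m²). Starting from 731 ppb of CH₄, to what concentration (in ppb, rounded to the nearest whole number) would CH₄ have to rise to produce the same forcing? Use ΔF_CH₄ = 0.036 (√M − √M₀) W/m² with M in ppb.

M ≈ 3093 ppb

CO₂ forcing: 5.35 × ln(383/316) = 5.35 × 0.192293 = 1.02877 W/m².
Set 0.036(√M − √731) = 1.02877: √M = 1.02877/0.036 + √731 = 28.5769 + 27.0370 = 55.6139.
M = (55.6139)² = 3092.91 ppb.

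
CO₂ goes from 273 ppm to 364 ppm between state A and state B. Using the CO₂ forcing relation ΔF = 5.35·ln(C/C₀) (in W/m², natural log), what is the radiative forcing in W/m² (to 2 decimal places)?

CO₂ absorption bands are partially saturated, so forcing scales with the logarithm of the concentration ratio.
CO₂: 5.35 × ln(364/273) = 5.35 × ln(1.33333) = 5.35 × 0.28768 = 1.5391 W/m².

ΔF = 1.54 W/m²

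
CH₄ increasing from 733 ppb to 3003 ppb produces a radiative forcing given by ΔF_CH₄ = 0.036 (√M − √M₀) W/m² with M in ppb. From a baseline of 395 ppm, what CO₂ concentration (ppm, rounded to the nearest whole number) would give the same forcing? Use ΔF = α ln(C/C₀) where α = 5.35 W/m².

C ≈ 476 ppm

CH₄ forcing: 0.036 × (√3003 − √733) = 0.036 × (54.7996 − 27.0740) = 0.036 × 27.7256 = 0.99812 W/m².
Set 5.35 ln(C/395) = 0.99812: ln(C/395) = 0.99812/5.35 = 0.18656, so C = 395 × e^0.18656 = 395 × 1.20510 = 476.01 ppm.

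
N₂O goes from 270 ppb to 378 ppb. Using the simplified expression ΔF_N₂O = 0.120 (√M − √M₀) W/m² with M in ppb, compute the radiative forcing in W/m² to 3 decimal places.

N₂O: 0.120 × (√378 − √270) = 0.120 × (19.4422 − 16.4317) = 0.120 × 3.0105 = 0.3613 W/m².

ΔF = 0.361 W/m²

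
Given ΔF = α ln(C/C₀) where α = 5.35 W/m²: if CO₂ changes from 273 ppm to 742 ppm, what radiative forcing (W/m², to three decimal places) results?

CO₂: 5.35 × ln(742/273) = 5.35 × ln(2.71795) = 5.35 × 0.99988 = 5.3494 W/m².

ΔF = 5.349 W/m²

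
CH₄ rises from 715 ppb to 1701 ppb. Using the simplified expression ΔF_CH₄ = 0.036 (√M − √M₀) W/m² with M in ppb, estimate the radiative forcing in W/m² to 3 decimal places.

ΔF = 0.522 W/m²

CH₄: 0.036 × (√1701 − √715) = 0.036 × (41.2432 − 26.7395) = 0.036 × 14.5037 = 0.5221 W/m².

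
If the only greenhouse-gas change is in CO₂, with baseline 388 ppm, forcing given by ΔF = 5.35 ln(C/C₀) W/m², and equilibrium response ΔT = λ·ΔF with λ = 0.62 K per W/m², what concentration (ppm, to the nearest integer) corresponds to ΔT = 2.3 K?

C ≈ 776 ppm

Required forcing: ΔF = ΔT/λ = 2.3/0.62 = 3.7097 W/m².
Then ln(C/388) = ΔF/5.35 = 3.7097/5.35 = 0.69340.
So C = 388 × e^0.69340 = 388 × 2.00051 = 776.20 ppm.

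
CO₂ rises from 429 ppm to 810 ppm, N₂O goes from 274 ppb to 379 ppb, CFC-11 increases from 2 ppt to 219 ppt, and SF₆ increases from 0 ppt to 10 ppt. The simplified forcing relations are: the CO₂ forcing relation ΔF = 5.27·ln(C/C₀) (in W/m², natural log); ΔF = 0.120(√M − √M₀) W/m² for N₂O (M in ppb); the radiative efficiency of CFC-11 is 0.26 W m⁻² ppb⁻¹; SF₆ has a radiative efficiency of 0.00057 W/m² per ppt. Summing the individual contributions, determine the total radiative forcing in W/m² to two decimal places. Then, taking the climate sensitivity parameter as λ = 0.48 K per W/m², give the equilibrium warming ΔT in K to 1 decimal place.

ΔF = 3.76 W/m²; ΔT = 1.8 K

CO₂: 5.27 × ln(810/429) = 5.27 × ln(1.88811) = 5.27 × 0.63558 = 3.3495 W/m².
N₂O: 0.120 × (√379 − √274) = 0.120 × (19.4679 − 16.5529) = 0.120 × 2.9150 = 0.3498 W/m².
CFC-11: Δ = 219 − 2 = 217 ppt = 0.217 ppb; ΔF = 0.26 × 0.217 = 0.0564 W/m².
SF₆: ΔF = 0.00057 × (10 − 0) = 0.00057 × 10 = 0.0057 W/m².
Total ΔF = 3.3495 + 0.3498 + 0.0564 + 0.0057 = 3.7614 W/m².
ΔT = λ ΔF = 0.48 × 3.76 = 1.8048 K.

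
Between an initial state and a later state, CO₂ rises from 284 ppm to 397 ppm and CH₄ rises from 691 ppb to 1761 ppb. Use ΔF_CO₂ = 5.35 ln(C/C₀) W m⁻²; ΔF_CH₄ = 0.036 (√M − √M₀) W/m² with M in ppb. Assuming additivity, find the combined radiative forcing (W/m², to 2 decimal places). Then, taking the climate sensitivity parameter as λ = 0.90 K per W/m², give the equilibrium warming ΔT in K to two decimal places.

ΔF = 2.36 W/m²; ΔT = 2.12 K

CO₂: 5.35 × ln(397/284) = 5.35 × ln(1.39789) = 5.35 × 0.33496 = 1.7920 W/m².
CH₄: 0.036 × (√1761 − √691) = 0.036 × (41.9643 − 26.2869) = 0.036 × 15.6774 = 0.5644 W/m².
Total ΔF = 1.7920 + 0.5644 = 2.3564 W/m².
ΔT = λ ΔF = 0.90 × 2.36 = 2.1240 K.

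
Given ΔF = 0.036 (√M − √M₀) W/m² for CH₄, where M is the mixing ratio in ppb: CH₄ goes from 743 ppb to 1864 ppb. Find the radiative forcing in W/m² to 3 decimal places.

CH₄: 0.036 × (√1864 − √743) = 0.036 × (43.1741 − 27.2580) = 0.036 × 15.9161 = 0.5730 W/m².

ΔF = 0.573 W/m²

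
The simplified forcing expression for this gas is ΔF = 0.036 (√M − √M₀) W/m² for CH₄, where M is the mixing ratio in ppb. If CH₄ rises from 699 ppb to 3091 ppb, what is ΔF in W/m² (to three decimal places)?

ΔF = 1.050 W/m²

CH₄: 0.036 × (√3091 − √699) = 0.036 × (55.5968 − 26.4386) = 0.036 × 29.1582 = 1.0497 W/m².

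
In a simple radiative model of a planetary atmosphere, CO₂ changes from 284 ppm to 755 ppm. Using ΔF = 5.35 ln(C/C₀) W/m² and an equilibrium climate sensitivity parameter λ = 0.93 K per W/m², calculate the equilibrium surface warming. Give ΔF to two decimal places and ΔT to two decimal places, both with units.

ΔF = 5.23 W/m²; ΔT = 4.86 K

CO₂: 5.35 × ln(755/284) = 5.35 × ln(2.65845) = 5.35 × 0.97774 = 5.2309 W/m².
ΔT = λ ΔF = 0.93 × 5.23 = 4.8639 K.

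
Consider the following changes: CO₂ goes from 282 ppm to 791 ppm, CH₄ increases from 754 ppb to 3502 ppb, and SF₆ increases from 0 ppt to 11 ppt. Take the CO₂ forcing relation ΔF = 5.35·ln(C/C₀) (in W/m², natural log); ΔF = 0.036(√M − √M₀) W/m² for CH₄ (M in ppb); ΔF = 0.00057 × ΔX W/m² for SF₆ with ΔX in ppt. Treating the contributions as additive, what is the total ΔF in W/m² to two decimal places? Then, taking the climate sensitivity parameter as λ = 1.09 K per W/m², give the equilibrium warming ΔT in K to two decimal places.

CO₂: 5.35 × ln(791/282) = 5.35 × ln(2.80496) = 5.35 × 1.03139 = 5.5179 W/m².
CH₄: 0.036 × (√3502 − √754) = 0.036 × (59.1777 − 27.4591) = 0.036 × 31.7186 = 1.1419 W/m².
SF₆: ΔF = 0.00057 × (11 − 0) = 0.00057 × 11 = 0.0063 W/m².
Total ΔF = 5.5179 + 1.1419 + 0.0063 = 6.6661 W/m².
ΔT = λ ΔF = 1.09 × 6.67 = 7.2703 K.

ΔF = 6.67 W/m²; ΔT = 7.27 K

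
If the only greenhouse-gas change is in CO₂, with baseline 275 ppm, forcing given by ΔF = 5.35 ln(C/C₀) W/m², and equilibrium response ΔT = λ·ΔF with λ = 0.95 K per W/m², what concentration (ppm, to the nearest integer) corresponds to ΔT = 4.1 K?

C ≈ 616 ppm

Required forcing: ΔF = ΔT/λ = 4.1/0.95 = 4.3158 W/m².
Then ln(C/275) = ΔF/5.35 = 4.3158/5.35 = 0.80669.
So C = 275 × e^0.80669 = 275 × 2.24048 = 616.13 ppm.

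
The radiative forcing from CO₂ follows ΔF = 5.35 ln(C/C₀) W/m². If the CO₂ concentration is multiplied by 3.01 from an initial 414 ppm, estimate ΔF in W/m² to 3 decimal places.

ΔF = 5.895 W/m²

ΔF = 5.35 × ln(3.01) = 5.35 × 1.10194 = 5.8954 W/m².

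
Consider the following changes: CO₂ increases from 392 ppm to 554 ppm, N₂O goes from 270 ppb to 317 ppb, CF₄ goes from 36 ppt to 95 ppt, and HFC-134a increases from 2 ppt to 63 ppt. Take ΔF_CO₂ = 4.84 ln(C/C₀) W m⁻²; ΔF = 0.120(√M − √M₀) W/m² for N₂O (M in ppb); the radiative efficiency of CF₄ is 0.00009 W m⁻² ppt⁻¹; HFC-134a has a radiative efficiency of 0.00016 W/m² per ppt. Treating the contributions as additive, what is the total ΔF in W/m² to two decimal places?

ΔF = 1.85 W/m²

CO₂: 4.84 × ln(554/392) = 4.84 × ln(1.41327) = 4.84 × 0.34591 = 1.6742 W/m².
N₂O: 0.120 × (√317 − √270) = 0.120 × (17.8045 − 16.4317) = 0.120 × 1.3728 = 0.1647 W/m².
CF₄: ΔF = 0.00009 × (95 − 36) = 0.00009 × 59 = 0.0053 W/m².
HFC-134a: ΔF = 0.00016 × (63 − 2) = 0.00016 × 61 = 0.0098 W/m².
Total ΔF = 1.6742 + 0.1647 + 0.0053 + 0.0098 = 1.8540 W/m².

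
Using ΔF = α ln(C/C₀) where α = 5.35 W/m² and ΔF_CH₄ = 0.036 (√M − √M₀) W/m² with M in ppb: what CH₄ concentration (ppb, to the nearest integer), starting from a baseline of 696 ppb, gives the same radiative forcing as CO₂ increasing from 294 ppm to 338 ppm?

CO₂ forcing: 5.35 × ln(338/294) = 5.35 × 0.139466 = 0.74614 W/m².
Set 0.036(√M − √696) = 0.74614: √M = 0.74614/0.036 + √696 = 20.7261 + 26.3818 = 47.1079.
M = (47.1079)² = 2219.15 ppb.

M ≈ 2219 ppb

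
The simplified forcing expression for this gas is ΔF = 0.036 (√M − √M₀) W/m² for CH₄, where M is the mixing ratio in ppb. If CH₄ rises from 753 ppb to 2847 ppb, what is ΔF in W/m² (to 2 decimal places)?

CH₄: 0.036 × (√2847 − √753) = 0.036 × (53.3573 − 27.4408) = 0.036 × 25.9165 = 0.9330 W/m².

ΔF = 0.93 W/m²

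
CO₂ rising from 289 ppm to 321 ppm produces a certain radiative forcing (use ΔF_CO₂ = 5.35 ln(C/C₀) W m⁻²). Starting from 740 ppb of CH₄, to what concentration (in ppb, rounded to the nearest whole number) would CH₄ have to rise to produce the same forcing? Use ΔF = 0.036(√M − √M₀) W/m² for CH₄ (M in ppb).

M ≈ 1833 ppb

CO₂ forcing: 5.35 × ln(321/289) = 5.35 × 0.105014 = 0.56182 W/m².
Set 0.036(√M − √740) = 0.56182: √M = 0.56182/0.036 + √740 = 15.6061 + 27.2029 = 42.8090.
M = (42.8090)² = 1832.61 ppb.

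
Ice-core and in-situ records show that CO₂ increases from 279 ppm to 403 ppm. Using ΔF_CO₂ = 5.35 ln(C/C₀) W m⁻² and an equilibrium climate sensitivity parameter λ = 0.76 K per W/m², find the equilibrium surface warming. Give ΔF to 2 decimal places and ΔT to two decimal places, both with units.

CO₂: 5.35 × ln(403/279) = 5.35 × ln(1.44444) = 5.35 × 0.36772 = 1.9673 W/m².
ΔT = λ ΔF = 0.76 × 1.97 = 1.4972 K.

ΔF = 1.97 W/m²; ΔT = 1.50 K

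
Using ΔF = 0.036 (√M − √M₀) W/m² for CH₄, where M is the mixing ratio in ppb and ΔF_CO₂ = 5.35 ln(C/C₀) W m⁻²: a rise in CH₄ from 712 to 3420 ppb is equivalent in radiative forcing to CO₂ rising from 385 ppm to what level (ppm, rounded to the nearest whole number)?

C ≈ 477 ppm

CH₄ forcing: 0.036 × (√3420 − √712) = 0.036 × (58.4808 − 26.6833) = 0.036 × 31.7975 = 1.14471 W/m².
Set 5.35 ln(C/385) = 1.14471: ln(C/385) = 1.14471/5.35 = 0.21396, so C = 385 × e^0.21396 = 385 × 1.23857 = 476.85 ppm.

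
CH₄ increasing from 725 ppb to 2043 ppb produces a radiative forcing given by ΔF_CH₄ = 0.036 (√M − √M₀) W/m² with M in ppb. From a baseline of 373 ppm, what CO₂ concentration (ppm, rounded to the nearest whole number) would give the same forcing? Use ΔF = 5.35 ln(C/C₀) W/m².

CH₄ forcing: 0.036 × (√2043 − √725) = 0.036 × (45.1996 − 26.9258) = 0.036 × 18.2738 = 0.65786 W/m².
Set 5.35 ln(C/373) = 0.65786: ln(C/373) = 0.65786/5.35 = 0.12296, so C = 373 × e^0.12296 = 373 × 1.13084 = 421.80 ppm.

C ≈ 422 ppm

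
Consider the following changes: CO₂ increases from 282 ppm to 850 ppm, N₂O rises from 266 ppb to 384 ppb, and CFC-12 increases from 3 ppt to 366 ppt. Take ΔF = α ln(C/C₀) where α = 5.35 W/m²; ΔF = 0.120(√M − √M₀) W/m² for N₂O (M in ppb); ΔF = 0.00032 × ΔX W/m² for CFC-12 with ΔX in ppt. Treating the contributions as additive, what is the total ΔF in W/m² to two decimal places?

ΔF = 6.41 W/m²

CO₂: 5.35 × ln(850/282) = 5.35 × ln(3.01418) = 5.35 × 1.10333 = 5.9028 W/m².
N₂O: 0.120 × (√384 − √266) = 0.120 × (19.5959 − 16.3095) = 0.120 × 3.2864 = 0.3944 W/m².
CFC-12: ΔF = 0.00032 × (366 − 3) = 0.00032 × 363 = 0.1162 W/m².
Total ΔF = 5.9028 + 0.3944 + 0.1162 = 6.4134 W/m².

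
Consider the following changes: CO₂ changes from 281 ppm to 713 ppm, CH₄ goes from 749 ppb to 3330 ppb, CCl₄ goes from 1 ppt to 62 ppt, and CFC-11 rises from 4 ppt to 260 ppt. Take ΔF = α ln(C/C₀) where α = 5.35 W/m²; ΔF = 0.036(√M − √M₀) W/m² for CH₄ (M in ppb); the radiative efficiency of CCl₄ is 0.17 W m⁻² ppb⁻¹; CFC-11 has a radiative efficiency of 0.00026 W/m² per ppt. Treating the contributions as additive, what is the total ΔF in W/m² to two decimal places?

ΔF = 6.15 W/m²

CO₂: 5.35 × ln(713/281) = 5.35 × ln(2.53737) = 5.35 × 0.93113 = 4.9815 W/m².
CH₄: 0.036 × (√3330 − √749) = 0.036 × (57.7062 − 27.3679) = 0.036 × 30.3383 = 1.0922 W/m².
CCl₄: Δ = 62 − 1 = 61 ppt = 0.061 ppb; ΔF = 0.17 × 0.061 = 0.0104 W/m².
CFC-11: ΔF = 0.00026 × (260 − 4) = 0.00026 × 256 = 0.0666 W/m².
Total ΔF = 4.9815 + 1.0922 + 0.0104 + 0.0666 = 6.1507 W/m².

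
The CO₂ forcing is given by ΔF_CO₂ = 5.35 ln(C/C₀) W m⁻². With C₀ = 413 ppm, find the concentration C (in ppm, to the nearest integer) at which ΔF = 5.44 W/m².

C ≈ 1142 ppm

Set 5.35 ln(C/413) = 5.44, so ln(C/413) = 5.44/5.35 = 1.01682.
Then C/413 = e^1.01682 = 2.76439, giving C = 413 × 2.76439 = 1141.69 ppm.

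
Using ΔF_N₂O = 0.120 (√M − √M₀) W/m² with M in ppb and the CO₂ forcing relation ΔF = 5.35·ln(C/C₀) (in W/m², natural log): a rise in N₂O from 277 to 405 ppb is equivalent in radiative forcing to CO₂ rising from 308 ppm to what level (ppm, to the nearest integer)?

C ≈ 333 ppm

N₂O forcing: 0.120 × (√405 − √277) = 0.120 × (20.1246 − 16.6433) = 0.120 × 3.4813 = 0.41776 W/m².
Set 5.35 ln(C/308) = 0.41776: ln(C/308) = 0.41776/5.35 = 0.07809, so C = 308 × e^0.07809 = 308 × 1.08122 = 333.02 ppm.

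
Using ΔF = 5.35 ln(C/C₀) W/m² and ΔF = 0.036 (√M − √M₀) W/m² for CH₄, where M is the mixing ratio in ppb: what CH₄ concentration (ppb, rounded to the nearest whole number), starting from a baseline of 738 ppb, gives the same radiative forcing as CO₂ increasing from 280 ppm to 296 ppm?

CO₂ forcing: 5.35 × ln(296/280) = 5.35 × 0.055570 = 0.29730 W/m².
Set 0.036(√M − √738) = 0.29730: √M = 0.29730/0.036 + √738 = 8.2583 + 27.1662 = 35.4245.
M = (35.4245)² = 1254.90 ppb.

M ≈ 1255 ppb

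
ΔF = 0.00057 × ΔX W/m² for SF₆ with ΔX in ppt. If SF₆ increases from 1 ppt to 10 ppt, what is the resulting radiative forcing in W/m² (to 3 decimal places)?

ΔF = 0.005 W/m²

SF₆: ΔF = 0.00057 × (10 − 1) = 0.00057 × 9 = 0.0051 W/m².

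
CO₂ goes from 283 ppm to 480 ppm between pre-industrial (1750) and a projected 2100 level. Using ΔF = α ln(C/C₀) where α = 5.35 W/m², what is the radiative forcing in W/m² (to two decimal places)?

CO₂ absorption bands are partially saturated, so forcing scales with the logarithm of the concentration ratio.
CO₂: 5.35 × ln(480/283) = 5.35 × ln(1.69611) = 5.35 × 0.52834 = 2.8266 W/m².

ΔF = 2.83 W/m²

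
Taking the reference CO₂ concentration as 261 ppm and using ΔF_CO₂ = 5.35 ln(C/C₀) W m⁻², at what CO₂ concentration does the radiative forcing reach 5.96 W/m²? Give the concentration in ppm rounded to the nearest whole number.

C ≈ 795 ppm

Set 5.35 ln(C/261) = 5.96, so ln(C/261) = 5.96/5.35 = 1.11402.
Then C/261 = e^1.11402 = 3.04658, giving C = 261 × 3.04658 = 795.16 ppm.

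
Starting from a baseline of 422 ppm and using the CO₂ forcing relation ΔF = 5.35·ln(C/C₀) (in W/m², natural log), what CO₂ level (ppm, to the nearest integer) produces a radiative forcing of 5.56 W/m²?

C ≈ 1193 ppm

Set 5.35 ln(C/422) = 5.56, so ln(C/422) = 5.56/5.35 = 1.03925.
Then C/422 = e^1.03925 = 2.82710, giving C = 422 × 2.82710 = 1193.04 ppm.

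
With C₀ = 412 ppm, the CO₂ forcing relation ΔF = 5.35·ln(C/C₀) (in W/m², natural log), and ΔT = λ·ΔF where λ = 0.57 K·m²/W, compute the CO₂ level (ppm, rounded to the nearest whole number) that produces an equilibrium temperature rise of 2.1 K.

C ≈ 820 ppm

Required forcing: ΔF = ΔT/λ = 2.1/0.57 = 3.6842 W/m².
Then ln(C/412) = ΔF/5.35 = 3.6842/5.35 = 0.68864.
So C = 412 × e^0.68864 = 412 × 1.99101 = 820.30 ppm.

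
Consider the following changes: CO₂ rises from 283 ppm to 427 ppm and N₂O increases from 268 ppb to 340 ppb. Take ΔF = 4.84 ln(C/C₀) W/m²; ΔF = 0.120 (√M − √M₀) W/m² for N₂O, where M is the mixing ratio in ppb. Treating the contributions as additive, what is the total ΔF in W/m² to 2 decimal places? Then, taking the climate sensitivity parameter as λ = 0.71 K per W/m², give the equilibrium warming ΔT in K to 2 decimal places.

ΔF = 2.24 W/m²; ΔT = 1.59 K

CO₂: 4.84 × ln(427/283) = 4.84 × ln(1.50883) = 4.84 × 0.41133 = 1.9908 W/m².
N₂O: 0.120 × (√340 − √268) = 0.120 × (18.4391 − 16.3707) = 0.120 × 2.0684 = 0.2482 W/m².
Total ΔF = 1.9908 + 0.2482 = 2.2390 W/m².
ΔT = λ ΔF = 0.71 × 2.24 = 1.5904 K.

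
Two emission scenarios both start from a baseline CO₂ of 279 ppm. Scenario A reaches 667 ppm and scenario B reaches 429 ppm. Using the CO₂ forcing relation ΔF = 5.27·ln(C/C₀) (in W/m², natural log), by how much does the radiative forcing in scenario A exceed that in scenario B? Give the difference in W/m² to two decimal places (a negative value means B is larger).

ΔF_A − ΔF_B = 2.33 W/m²

ΔF_A = 5.27 ln(667/279) = 5.27 × 0.87158 = 4.5932 W/m².
ΔF_B = 5.27 ln(429/279) = 5.27 × 0.43025 = 2.2674 W/m².
Difference: 4.5932 − 2.2674 = 2.3258 W/m².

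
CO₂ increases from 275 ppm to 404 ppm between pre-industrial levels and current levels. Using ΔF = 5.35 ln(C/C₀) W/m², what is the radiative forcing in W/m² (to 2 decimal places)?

CO₂: 5.35 × ln(404/275) = 5.35 × ln(1.46909) = 5.35 × 0.38464 = 2.0578 W/m².

ΔF = 2.06 W/m²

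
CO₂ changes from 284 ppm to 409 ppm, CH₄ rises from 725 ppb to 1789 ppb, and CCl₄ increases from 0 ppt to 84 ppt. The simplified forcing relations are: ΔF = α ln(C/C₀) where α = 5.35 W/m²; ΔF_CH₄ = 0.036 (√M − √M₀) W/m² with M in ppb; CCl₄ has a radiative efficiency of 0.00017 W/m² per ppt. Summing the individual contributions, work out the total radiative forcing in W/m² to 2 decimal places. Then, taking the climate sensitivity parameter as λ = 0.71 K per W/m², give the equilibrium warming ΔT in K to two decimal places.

ΔF = 2.52 W/m²; ΔT = 1.79 K

CO₂: 5.35 × ln(409/284) = 5.35 × ln(1.44014) = 5.35 × 0.36474 = 1.9514 W/m².
CH₄: 0.036 × (√1789 − √725) = 0.036 × (42.2966 − 26.9258) = 0.036 × 15.3708 = 0.5533 W/m².
CCl₄: ΔF = 0.00017 × (84 − 0) = 0.00017 × 84 = 0.0143 W/m².
Total ΔF = 1.9514 + 0.5533 + 0.0143 = 2.5190 W/m².
ΔT = λ ΔF = 0.71 × 2.52 = 1.7892 K.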